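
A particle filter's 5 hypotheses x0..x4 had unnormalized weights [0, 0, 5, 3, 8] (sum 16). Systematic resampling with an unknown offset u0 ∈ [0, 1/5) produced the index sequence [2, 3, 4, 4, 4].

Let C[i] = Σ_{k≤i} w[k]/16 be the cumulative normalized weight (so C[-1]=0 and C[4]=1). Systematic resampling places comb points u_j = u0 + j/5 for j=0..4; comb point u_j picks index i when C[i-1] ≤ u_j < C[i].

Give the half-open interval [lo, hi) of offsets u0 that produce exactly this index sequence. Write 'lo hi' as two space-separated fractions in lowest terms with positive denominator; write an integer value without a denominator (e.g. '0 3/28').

C = [0, 0, 5/16, 1/2, 1]
j=0 picked index 2: u0 ∈ [0, 5/16)
j=1 picked index 3: u0 ∈ [9/80, 3/10)
j=2 picked index 4: u0 ∈ [1/10, 3/5)
j=3 picked index 4: u0 ∈ [-1/10, 2/5)
j=4 picked index 4: u0 ∈ [-3/10, 1/5)
intersection: [9/80, 1/5)

9/80 1/5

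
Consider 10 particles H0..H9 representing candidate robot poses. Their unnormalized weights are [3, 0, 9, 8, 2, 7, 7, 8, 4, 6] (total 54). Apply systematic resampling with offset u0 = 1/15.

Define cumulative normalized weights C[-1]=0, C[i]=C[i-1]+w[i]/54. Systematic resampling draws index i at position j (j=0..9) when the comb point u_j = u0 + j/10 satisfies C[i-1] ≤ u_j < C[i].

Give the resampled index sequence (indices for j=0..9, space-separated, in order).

C = [1/18, 1/18, 2/9, 10/27, 11/27, 29/54, 2/3, 22/27, 8/9, 1]
j=0: u_0=1/15 ∈ [1/18, 2/9) → index 2
j=1: u_1=1/6 ∈ [1/18, 2/9) → index 2
j=2: u_2=4/15 ∈ [2/9, 10/27) → index 3
j=3: u_3=11/30 ∈ [2/9, 10/27) → index 3
j=4: u_4=7/15 ∈ [11/27, 29/54) → index 5
j=5: u_5=17/30 ∈ [29/54, 2/3) → index 6
j=6: u_6=2/3 ∈ [2/3, 22/27) → index 7
j=7: u_7=23/30 ∈ [2/3, 22/27) → index 7
j=8: u_8=13/15 ∈ [22/27, 8/9) → index 8
j=9: u_9=29/30 ∈ [8/9, 1) → index 9

2 2 3 3 5 6 7 7 8 9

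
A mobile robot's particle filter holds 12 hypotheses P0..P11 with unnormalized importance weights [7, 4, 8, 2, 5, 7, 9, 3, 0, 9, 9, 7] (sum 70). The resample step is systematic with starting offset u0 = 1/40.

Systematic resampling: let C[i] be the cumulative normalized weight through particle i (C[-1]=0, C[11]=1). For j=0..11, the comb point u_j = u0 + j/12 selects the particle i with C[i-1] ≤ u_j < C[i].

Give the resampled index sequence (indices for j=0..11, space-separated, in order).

C = [1/10, 11/70, 19/70, 3/10, 13/35, 33/70, 3/5, 9/14, 9/14, 27/35, 9/10, 1]
j=0: u_0=1/40 ∈ [0, 1/10) → index 0
j=1: u_1=13/120 ∈ [1/10, 11/70) → index 1
j=2: u_2=23/120 ∈ [11/70, 19/70) → index 2
j=3: u_3=11/40 ∈ [19/70, 3/10) → index 3
j=4: u_4=43/120 ∈ [3/10, 13/35) → index 4
j=5: u_5=53/120 ∈ [13/35, 33/70) → index 5
j=6: u_6=21/40 ∈ [33/70, 3/5) → index 6
j=7: u_7=73/120 ∈ [3/5, 9/14) → index 7
j=8: u_8=83/120 ∈ [9/14, 27/35) → index 9
j=9: u_9=31/40 ∈ [27/35, 9/10) → index 10
j=10: u_10=103/120 ∈ [27/35, 9/10) → index 10
j=11: u_11=113/120 ∈ [9/10, 1) → index 11

0 1 2 3 4 5 6 7 9 10 10 11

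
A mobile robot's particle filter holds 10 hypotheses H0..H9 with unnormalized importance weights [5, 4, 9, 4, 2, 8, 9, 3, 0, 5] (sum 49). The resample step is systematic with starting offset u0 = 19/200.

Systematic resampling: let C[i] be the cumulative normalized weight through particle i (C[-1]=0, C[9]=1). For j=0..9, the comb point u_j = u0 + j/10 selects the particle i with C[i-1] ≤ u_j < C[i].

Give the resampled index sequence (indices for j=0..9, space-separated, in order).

0 2 2 3 5 5 6 6 7 9

C = [5/49, 9/49, 18/49, 22/49, 24/49, 32/49, 41/49, 44/49, 44/49, 1]
j=0: u_0=19/200 ∈ [0, 5/49) → index 0
j=1: u_1=39/200 ∈ [9/49, 18/49) → index 2
j=2: u_2=59/200 ∈ [9/49, 18/49) → index 2
j=3: u_3=79/200 ∈ [18/49, 22/49) → index 3
j=4: u_4=99/200 ∈ [24/49, 32/49) → index 5
j=5: u_5=119/200 ∈ [24/49, 32/49) → index 5
j=6: u_6=139/200 ∈ [32/49, 41/49) → index 6
j=7: u_7=159/200 ∈ [32/49, 41/49) → index 6
j=8: u_8=179/200 ∈ [41/49, 44/49) → index 7
j=9: u_9=199/200 ∈ [44/49, 1) → index 9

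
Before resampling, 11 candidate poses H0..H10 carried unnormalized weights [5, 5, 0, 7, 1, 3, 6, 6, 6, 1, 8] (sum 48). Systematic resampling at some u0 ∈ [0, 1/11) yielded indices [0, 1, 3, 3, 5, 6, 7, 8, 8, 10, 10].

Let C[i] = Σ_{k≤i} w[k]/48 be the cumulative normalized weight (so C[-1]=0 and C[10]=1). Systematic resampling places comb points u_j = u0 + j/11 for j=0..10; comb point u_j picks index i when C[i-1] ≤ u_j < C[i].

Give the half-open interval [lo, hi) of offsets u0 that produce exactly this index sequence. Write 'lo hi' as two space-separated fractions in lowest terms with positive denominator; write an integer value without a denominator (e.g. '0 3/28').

C = [5/48, 5/24, 5/24, 17/48, 3/8, 7/16, 9/16, 11/16, 13/16, 5/6, 1]
j=0 picked index 0: u0 ∈ [0, 5/48)
j=1 picked index 1: u0 ∈ [7/528, 31/264)
j=2 picked index 3: u0 ∈ [7/264, 91/528)
j=3 picked index 3: u0 ∈ [-17/264, 43/528)
j=4 picked index 5: u0 ∈ [1/88, 13/176)
j=5 picked index 6: u0 ∈ [-3/176, 19/176)
j=6 picked index 7: u0 ∈ [3/176, 25/176)
j=7 picked index 8: u0 ∈ [9/176, 31/176)
j=8 picked index 8: u0 ∈ [-7/176, 15/176)
j=9 picked index 10: u0 ∈ [1/66, 2/11)
j=10 picked index 10: u0 ∈ [-5/66, 1/11)
intersection: [9/176, 13/176)

9/176 13/176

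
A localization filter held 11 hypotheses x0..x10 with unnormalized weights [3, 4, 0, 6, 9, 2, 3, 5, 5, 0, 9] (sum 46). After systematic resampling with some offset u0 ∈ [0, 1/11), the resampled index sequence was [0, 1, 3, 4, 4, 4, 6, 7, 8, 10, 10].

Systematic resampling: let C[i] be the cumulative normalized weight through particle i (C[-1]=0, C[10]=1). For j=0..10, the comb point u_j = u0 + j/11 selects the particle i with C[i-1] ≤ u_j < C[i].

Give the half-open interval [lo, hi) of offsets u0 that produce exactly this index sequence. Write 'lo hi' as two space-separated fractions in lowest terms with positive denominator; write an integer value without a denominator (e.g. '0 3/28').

5/506 6/253

C = [3/46, 7/46, 7/46, 13/46, 11/23, 12/23, 27/46, 16/23, 37/46, 37/46, 1]
j=0 picked index 0: u0 ∈ [0, 3/46)
j=1 picked index 1: u0 ∈ [-13/506, 31/506)
j=2 picked index 3: u0 ∈ [-15/506, 51/506)
j=3 picked index 4: u0 ∈ [5/506, 52/253)
j=4 picked index 4: u0 ∈ [-41/506, 29/253)
j=5 picked index 4: u0 ∈ [-87/506, 6/253)
j=6 picked index 6: u0 ∈ [-6/253, 21/506)
j=7 picked index 7: u0 ∈ [-25/506, 15/253)
j=8 picked index 8: u0 ∈ [-8/253, 39/506)
j=9 picked index 10: u0 ∈ [-7/506, 2/11)
j=10 picked index 10: u0 ∈ [-53/506, 1/11)
intersection: [5/506, 6/253)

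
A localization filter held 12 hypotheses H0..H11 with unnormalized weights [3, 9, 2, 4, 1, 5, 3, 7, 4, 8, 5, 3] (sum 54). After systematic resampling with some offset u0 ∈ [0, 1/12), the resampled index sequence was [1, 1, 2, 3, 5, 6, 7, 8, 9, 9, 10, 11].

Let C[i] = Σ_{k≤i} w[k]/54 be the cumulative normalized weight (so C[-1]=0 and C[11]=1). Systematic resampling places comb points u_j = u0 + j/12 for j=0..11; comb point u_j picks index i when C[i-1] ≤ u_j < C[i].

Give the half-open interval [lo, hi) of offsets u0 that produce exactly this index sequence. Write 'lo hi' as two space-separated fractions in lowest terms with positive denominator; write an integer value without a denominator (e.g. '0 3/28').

C = [1/18, 2/9, 7/27, 1/3, 19/54, 4/9, 1/2, 17/27, 19/27, 23/27, 17/18, 1]
j=0 picked index 1: u0 ∈ [1/18, 2/9)
j=1 picked index 1: u0 ∈ [-1/36, 5/36)
j=2 picked index 2: u0 ∈ [1/18, 5/54)
j=3 picked index 3: u0 ∈ [1/108, 1/12)
j=4 picked index 5: u0 ∈ [1/54, 1/9)
j=5 picked index 6: u0 ∈ [1/36, 1/12)
j=6 picked index 7: u0 ∈ [0, 7/54)
j=7 picked index 8: u0 ∈ [5/108, 13/108)
j=8 picked index 9: u0 ∈ [1/27, 5/27)
j=9 picked index 9: u0 ∈ [-5/108, 11/108)
j=10 picked index 10: u0 ∈ [1/54, 1/9)
j=11 picked index 11: u0 ∈ [1/36, 1/12)
intersection: [1/18, 1/12)

1/18 1/12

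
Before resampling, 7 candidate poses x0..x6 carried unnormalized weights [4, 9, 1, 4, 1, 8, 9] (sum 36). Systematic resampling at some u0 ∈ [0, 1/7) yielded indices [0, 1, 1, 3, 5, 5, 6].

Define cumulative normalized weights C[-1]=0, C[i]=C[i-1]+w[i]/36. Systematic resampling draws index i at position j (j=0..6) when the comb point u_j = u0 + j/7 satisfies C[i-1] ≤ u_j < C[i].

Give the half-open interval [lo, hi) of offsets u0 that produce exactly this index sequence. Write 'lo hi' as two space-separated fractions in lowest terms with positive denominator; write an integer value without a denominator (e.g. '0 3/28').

C = [1/9, 13/36, 7/18, 1/2, 19/36, 3/4, 1]
j=0 picked index 0: u0 ∈ [0, 1/9)
j=1 picked index 1: u0 ∈ [-2/63, 55/252)
j=2 picked index 1: u0 ∈ [-11/63, 19/252)
j=3 picked index 3: u0 ∈ [-5/126, 1/14)
j=4 picked index 5: u0 ∈ [-11/252, 5/28)
j=5 picked index 5: u0 ∈ [-47/252, 1/28)
j=6 picked index 6: u0 ∈ [-3/28, 1/7)
intersection: [0, 1/28)

0 1/28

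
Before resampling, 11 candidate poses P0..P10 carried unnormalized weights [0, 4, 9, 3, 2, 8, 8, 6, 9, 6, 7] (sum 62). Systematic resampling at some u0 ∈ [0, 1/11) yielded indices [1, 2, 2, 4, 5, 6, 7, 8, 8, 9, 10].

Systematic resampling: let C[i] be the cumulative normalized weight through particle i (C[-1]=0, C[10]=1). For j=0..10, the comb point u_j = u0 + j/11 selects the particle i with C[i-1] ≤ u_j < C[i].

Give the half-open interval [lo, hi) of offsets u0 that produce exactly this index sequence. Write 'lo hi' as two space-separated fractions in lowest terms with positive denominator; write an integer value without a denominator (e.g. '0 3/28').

3/341 6/341

C = [0, 2/31, 13/62, 8/31, 9/31, 13/31, 17/31, 20/31, 49/62, 55/62, 1]
j=0 picked index 1: u0 ∈ [0, 2/31)
j=1 picked index 2: u0 ∈ [-9/341, 81/682)
j=2 picked index 2: u0 ∈ [-40/341, 19/682)
j=3 picked index 4: u0 ∈ [-5/341, 6/341)
j=4 picked index 5: u0 ∈ [-25/341, 19/341)
j=5 picked index 6: u0 ∈ [-12/341, 32/341)
j=6 picked index 7: u0 ∈ [1/341, 34/341)
j=7 picked index 8: u0 ∈ [3/341, 105/682)
j=8 picked index 8: u0 ∈ [-28/341, 43/682)
j=9 picked index 9: u0 ∈ [-19/682, 47/682)
j=10 picked index 10: u0 ∈ [-15/682, 1/11)
intersection: [3/341, 6/341)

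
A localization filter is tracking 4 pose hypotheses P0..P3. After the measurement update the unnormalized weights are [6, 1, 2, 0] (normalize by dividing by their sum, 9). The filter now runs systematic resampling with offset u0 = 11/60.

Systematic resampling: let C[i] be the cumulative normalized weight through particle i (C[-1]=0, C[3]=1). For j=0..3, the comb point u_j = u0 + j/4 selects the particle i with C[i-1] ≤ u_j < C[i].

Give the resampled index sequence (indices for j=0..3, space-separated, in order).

C = [2/3, 7/9, 1, 1]
j=0: u_0=11/60 ∈ [0, 2/3) → index 0
j=1: u_1=13/30 ∈ [0, 2/3) → index 0
j=2: u_2=41/60 ∈ [2/3, 7/9) → index 1
j=3: u_3=14/15 ∈ [7/9, 1) → index 2

0 0 1 2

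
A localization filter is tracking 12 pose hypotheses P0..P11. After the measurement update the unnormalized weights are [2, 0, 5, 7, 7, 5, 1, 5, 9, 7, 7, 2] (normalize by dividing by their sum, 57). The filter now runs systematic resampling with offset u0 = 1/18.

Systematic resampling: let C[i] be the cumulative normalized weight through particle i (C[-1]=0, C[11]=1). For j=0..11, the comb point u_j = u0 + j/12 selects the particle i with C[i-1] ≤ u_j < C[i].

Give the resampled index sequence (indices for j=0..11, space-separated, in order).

C = [2/57, 2/57, 7/57, 14/57, 7/19, 26/57, 9/19, 32/57, 41/57, 16/19, 55/57, 1]
j=0: u_0=1/18 ∈ [2/57, 7/57) → index 2
j=1: u_1=5/36 ∈ [7/57, 14/57) → index 3
j=2: u_2=2/9 ∈ [7/57, 14/57) → index 3
j=3: u_3=11/36 ∈ [14/57, 7/19) → index 4
j=4: u_4=7/18 ∈ [7/19, 26/57) → index 5
j=5: u_5=17/36 ∈ [26/57, 9/19) → index 6
j=6: u_6=5/9 ∈ [9/19, 32/57) → index 7
j=7: u_7=23/36 ∈ [32/57, 41/57) → index 8
j=8: u_8=13/18 ∈ [41/57, 16/19) → index 9
j=9: u_9=29/36 ∈ [41/57, 16/19) → index 9
j=10: u_10=8/9 ∈ [16/19, 55/57) → index 10
j=11: u_11=35/36 ∈ [55/57, 1) → index 11

2 3 3 4 5 6 7 8 9 9 10 11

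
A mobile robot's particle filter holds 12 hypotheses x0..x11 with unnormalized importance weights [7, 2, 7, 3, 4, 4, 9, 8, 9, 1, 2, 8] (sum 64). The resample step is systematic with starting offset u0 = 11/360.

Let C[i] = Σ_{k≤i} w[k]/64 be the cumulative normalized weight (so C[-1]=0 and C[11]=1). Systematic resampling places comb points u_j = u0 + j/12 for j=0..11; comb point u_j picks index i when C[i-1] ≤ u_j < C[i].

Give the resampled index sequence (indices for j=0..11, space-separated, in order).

0 1 2 3 5 6 6 7 8 8 10 11

C = [7/64, 9/64, 1/4, 19/64, 23/64, 27/64, 9/16, 11/16, 53/64, 27/32, 7/8, 1]
j=0: u_0=11/360 ∈ [0, 7/64) → index 0
j=1: u_1=41/360 ∈ [7/64, 9/64) → index 1
j=2: u_2=71/360 ∈ [9/64, 1/4) → index 2
j=3: u_3=101/360 ∈ [1/4, 19/64) → index 3
j=4: u_4=131/360 ∈ [23/64, 27/64) → index 5
j=5: u_5=161/360 ∈ [27/64, 9/16) → index 6
j=6: u_6=191/360 ∈ [27/64, 9/16) → index 6
j=7: u_7=221/360 ∈ [9/16, 11/16) → index 7
j=8: u_8=251/360 ∈ [11/16, 53/64) → index 8
j=9: u_9=281/360 ∈ [11/16, 53/64) → index 8
j=10: u_10=311/360 ∈ [27/32, 7/8) → index 10
j=11: u_11=341/360 ∈ [7/8, 1) → index 11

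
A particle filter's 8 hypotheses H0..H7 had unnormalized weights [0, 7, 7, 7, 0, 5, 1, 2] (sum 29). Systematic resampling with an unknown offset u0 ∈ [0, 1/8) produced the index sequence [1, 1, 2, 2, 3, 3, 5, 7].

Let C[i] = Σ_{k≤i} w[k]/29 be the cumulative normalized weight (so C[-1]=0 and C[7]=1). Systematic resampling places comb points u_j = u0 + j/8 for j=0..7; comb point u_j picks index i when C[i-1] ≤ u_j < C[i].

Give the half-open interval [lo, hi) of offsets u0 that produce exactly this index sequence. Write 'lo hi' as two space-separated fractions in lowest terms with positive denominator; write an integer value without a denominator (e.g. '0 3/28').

13/232 23/232

C = [0, 7/29, 14/29, 21/29, 21/29, 26/29, 27/29, 1]
j=0 picked index 1: u0 ∈ [0, 7/29)
j=1 picked index 1: u0 ∈ [-1/8, 27/232)
j=2 picked index 2: u0 ∈ [-1/116, 27/116)
j=3 picked index 2: u0 ∈ [-31/232, 25/232)
j=4 picked index 3: u0 ∈ [-1/58, 13/58)
j=5 picked index 3: u0 ∈ [-33/232, 23/232)
j=6 picked index 5: u0 ∈ [-3/116, 17/116)
j=7 picked index 7: u0 ∈ [13/232, 1/8)
intersection: [13/232, 23/232)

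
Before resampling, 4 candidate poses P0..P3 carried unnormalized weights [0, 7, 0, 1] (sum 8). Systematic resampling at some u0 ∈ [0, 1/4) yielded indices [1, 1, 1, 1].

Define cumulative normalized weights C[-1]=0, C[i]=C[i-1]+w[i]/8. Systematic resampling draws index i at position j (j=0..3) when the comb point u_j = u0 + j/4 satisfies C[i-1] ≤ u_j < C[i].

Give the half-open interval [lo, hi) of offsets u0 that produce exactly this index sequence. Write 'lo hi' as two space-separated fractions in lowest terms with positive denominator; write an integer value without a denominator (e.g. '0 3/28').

0 1/8

C = [0, 7/8, 7/8, 1]
j=0 picked index 1: u0 ∈ [0, 7/8)
j=1 picked index 1: u0 ∈ [-1/4, 5/8)
j=2 picked index 1: u0 ∈ [-1/2, 3/8)
j=3 picked index 1: u0 ∈ [-3/4, 1/8)
intersection: [0, 1/8)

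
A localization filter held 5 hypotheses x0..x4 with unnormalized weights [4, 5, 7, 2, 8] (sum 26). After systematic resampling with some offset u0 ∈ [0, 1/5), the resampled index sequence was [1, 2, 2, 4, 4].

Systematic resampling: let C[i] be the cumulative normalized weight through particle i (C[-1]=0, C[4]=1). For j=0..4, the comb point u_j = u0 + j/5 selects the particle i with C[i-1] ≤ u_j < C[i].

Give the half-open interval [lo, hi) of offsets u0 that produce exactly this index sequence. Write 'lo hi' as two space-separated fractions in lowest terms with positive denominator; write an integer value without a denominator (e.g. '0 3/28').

2/13 1/5

C = [2/13, 9/26, 8/13, 9/13, 1]
j=0 picked index 1: u0 ∈ [2/13, 9/26)
j=1 picked index 2: u0 ∈ [19/130, 27/65)
j=2 picked index 2: u0 ∈ [-7/130, 14/65)
j=3 picked index 4: u0 ∈ [6/65, 2/5)
j=4 picked index 4: u0 ∈ [-7/65, 1/5)
intersection: [2/13, 1/5)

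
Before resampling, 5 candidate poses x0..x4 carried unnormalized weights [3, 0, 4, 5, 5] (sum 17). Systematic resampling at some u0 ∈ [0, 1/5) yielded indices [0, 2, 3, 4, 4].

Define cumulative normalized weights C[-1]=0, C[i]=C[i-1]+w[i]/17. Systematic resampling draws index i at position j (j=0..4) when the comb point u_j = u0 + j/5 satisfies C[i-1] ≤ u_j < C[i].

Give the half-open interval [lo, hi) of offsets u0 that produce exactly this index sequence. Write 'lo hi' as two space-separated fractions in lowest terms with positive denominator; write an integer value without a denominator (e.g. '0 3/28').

C = [3/17, 3/17, 7/17, 12/17, 1]
j=0 picked index 0: u0 ∈ [0, 3/17)
j=1 picked index 2: u0 ∈ [-2/85, 18/85)
j=2 picked index 3: u0 ∈ [1/85, 26/85)
j=3 picked index 4: u0 ∈ [9/85, 2/5)
j=4 picked index 4: u0 ∈ [-8/85, 1/5)
intersection: [9/85, 3/17)

9/85 3/17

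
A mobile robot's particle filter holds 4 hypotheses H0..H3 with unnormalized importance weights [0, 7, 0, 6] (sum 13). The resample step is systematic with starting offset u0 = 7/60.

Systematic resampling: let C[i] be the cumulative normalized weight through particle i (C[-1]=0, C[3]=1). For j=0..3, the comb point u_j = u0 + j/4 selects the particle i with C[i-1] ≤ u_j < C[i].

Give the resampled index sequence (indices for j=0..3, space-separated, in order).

1 1 3 3

C = [0, 7/13, 7/13, 1]
j=0: u_0=7/60 ∈ [0, 7/13) → index 1
j=1: u_1=11/30 ∈ [0, 7/13) → index 1
j=2: u_2=37/60 ∈ [7/13, 1) → index 3
j=3: u_3=13/15 ∈ [7/13, 1) → index 3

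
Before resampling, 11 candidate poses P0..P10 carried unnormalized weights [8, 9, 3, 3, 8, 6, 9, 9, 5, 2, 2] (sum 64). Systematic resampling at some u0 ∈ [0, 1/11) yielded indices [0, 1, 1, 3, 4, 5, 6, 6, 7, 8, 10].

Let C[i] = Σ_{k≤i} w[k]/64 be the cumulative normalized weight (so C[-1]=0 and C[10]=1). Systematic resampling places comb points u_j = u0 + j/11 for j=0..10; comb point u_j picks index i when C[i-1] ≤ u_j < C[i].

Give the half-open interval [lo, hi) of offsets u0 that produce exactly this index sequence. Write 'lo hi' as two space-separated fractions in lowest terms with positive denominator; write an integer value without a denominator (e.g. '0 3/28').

21/352 29/352

C = [1/8, 17/64, 5/16, 23/64, 31/64, 37/64, 23/32, 55/64, 15/16, 31/32, 1]
j=0 picked index 0: u0 ∈ [0, 1/8)
j=1 picked index 1: u0 ∈ [3/88, 123/704)
j=2 picked index 1: u0 ∈ [-5/88, 59/704)
j=3 picked index 3: u0 ∈ [7/176, 61/704)
j=4 picked index 4: u0 ∈ [-3/704, 85/704)
j=5 picked index 5: u0 ∈ [21/704, 87/704)
j=6 picked index 6: u0 ∈ [23/704, 61/352)
j=7 picked index 6: u0 ∈ [-41/704, 29/352)
j=8 picked index 7: u0 ∈ [-3/352, 93/704)
j=9 picked index 8: u0 ∈ [29/704, 21/176)
j=10 picked index 10: u0 ∈ [21/352, 1/11)
intersection: [21/352, 29/352)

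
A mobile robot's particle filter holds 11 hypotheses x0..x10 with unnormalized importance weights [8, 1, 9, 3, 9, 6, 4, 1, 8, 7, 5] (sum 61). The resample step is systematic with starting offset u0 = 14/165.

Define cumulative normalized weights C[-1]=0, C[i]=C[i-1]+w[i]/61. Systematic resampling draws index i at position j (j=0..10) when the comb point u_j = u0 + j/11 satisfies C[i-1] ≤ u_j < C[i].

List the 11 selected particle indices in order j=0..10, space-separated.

0 2 2 4 4 5 6 8 9 9 10

C = [8/61, 9/61, 18/61, 21/61, 30/61, 36/61, 40/61, 41/61, 49/61, 56/61, 1]
j=0: u_0=14/165 ∈ [0, 8/61) → index 0
j=1: u_1=29/165 ∈ [9/61, 18/61) → index 2
j=2: u_2=4/15 ∈ [9/61, 18/61) → index 2
j=3: u_3=59/165 ∈ [21/61, 30/61) → index 4
j=4: u_4=74/165 ∈ [21/61, 30/61) → index 4
j=5: u_5=89/165 ∈ [30/61, 36/61) → index 5
j=6: u_6=104/165 ∈ [36/61, 40/61) → index 6
j=7: u_7=119/165 ∈ [41/61, 49/61) → index 8
j=8: u_8=134/165 ∈ [49/61, 56/61) → index 9
j=9: u_9=149/165 ∈ [49/61, 56/61) → index 9
j=10: u_10=164/165 ∈ [56/61, 1) → index 10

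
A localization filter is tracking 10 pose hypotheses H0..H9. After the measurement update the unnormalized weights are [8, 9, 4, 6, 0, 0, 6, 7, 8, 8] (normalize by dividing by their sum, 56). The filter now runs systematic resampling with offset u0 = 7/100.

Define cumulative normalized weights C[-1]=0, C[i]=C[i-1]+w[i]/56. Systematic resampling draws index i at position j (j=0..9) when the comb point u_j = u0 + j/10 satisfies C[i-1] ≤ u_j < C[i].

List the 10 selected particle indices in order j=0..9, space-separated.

C = [1/7, 17/56, 3/8, 27/56, 27/56, 27/56, 33/56, 5/7, 6/7, 1]
j=0: u_0=7/100 ∈ [0, 1/7) → index 0
j=1: u_1=17/100 ∈ [1/7, 17/56) → index 1
j=2: u_2=27/100 ∈ [1/7, 17/56) → index 1
j=3: u_3=37/100 ∈ [17/56, 3/8) → index 2
j=4: u_4=47/100 ∈ [3/8, 27/56) → index 3
j=5: u_5=57/100 ∈ [27/56, 33/56) → index 6
j=6: u_6=67/100 ∈ [33/56, 5/7) → index 7
j=7: u_7=77/100 ∈ [5/7, 6/7) → index 8
j=8: u_8=87/100 ∈ [6/7, 1) → index 9
j=9: u_9=97/100 ∈ [6/7, 1) → index 9

0 1 1 2 3 6 7 8 9 9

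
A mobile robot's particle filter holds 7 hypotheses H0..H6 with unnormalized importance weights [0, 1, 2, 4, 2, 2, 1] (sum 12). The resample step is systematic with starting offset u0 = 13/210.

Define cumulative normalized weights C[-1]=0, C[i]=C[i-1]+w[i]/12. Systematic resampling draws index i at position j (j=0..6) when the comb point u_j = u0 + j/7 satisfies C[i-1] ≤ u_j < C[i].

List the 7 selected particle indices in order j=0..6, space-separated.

1 2 3 3 4 5 6

C = [0, 1/12, 1/4, 7/12, 3/4, 11/12, 1]
j=0: u_0=13/210 ∈ [0, 1/12) → index 1
j=1: u_1=43/210 ∈ [1/12, 1/4) → index 2
j=2: u_2=73/210 ∈ [1/4, 7/12) → index 3
j=3: u_3=103/210 ∈ [1/4, 7/12) → index 3
j=4: u_4=19/30 ∈ [7/12, 3/4) → index 4
j=5: u_5=163/210 ∈ [3/4, 11/12) → index 5
j=6: u_6=193/210 ∈ [11/12, 1) → index 6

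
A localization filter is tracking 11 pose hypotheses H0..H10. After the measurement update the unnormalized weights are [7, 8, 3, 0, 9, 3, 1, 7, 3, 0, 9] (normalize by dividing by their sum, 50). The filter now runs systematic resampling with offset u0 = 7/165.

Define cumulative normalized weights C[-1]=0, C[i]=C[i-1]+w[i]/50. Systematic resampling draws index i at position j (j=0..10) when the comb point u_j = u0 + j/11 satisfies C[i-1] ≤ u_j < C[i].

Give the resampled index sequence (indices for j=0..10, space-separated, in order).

0 0 1 2 4 4 5 7 8 10 10

C = [7/50, 3/10, 9/25, 9/25, 27/50, 3/5, 31/50, 19/25, 41/50, 41/50, 1]
j=0: u_0=7/165 ∈ [0, 7/50) → index 0
j=1: u_1=2/15 ∈ [0, 7/50) → index 0
j=2: u_2=37/165 ∈ [7/50, 3/10) → index 1
j=3: u_3=52/165 ∈ [3/10, 9/25) → index 2
j=4: u_4=67/165 ∈ [9/25, 27/50) → index 4
j=5: u_5=82/165 ∈ [9/25, 27/50) → index 4
j=6: u_6=97/165 ∈ [27/50, 3/5) → index 5
j=7: u_7=112/165 ∈ [31/50, 19/25) → index 7
j=8: u_8=127/165 ∈ [19/25, 41/50) → index 8
j=9: u_9=142/165 ∈ [41/50, 1) → index 10
j=10: u_10=157/165 ∈ [41/50, 1) → index 10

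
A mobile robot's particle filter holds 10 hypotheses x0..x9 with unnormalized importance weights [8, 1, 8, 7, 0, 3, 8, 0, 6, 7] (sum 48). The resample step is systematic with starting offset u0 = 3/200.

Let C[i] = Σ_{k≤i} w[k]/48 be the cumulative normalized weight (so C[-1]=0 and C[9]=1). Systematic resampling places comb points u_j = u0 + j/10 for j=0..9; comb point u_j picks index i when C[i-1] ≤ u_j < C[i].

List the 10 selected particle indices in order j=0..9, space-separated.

C = [1/6, 3/16, 17/48, 1/2, 1/2, 9/16, 35/48, 35/48, 41/48, 1]
j=0: u_0=3/200 ∈ [0, 1/6) → index 0
j=1: u_1=23/200 ∈ [0, 1/6) → index 0
j=2: u_2=43/200 ∈ [3/16, 17/48) → index 2
j=3: u_3=63/200 ∈ [3/16, 17/48) → index 2
j=4: u_4=83/200 ∈ [17/48, 1/2) → index 3
j=5: u_5=103/200 ∈ [1/2, 9/16) → index 5
j=6: u_6=123/200 ∈ [9/16, 35/48) → index 6
j=7: u_7=143/200 ∈ [9/16, 35/48) → index 6
j=8: u_8=163/200 ∈ [35/48, 41/48) → index 8
j=9: u_9=183/200 ∈ [41/48, 1) → index 9

0 0 2 2 3 5 6 6 8 9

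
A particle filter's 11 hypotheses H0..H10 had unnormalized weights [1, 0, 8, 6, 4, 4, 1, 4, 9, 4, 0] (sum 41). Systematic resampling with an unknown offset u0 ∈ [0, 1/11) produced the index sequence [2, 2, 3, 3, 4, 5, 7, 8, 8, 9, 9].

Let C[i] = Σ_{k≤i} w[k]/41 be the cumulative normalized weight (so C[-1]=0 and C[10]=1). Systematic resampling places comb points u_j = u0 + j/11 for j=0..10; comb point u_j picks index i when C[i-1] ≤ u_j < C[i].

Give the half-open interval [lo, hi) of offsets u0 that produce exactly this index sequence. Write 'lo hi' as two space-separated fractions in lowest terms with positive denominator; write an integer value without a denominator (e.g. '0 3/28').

38/451 1/11

C = [1/41, 1/41, 9/41, 15/41, 19/41, 23/41, 24/41, 28/41, 37/41, 1, 1]
j=0 picked index 2: u0 ∈ [1/41, 9/41)
j=1 picked index 2: u0 ∈ [-30/451, 58/451)
j=2 picked index 3: u0 ∈ [17/451, 83/451)
j=3 picked index 3: u0 ∈ [-24/451, 42/451)
j=4 picked index 4: u0 ∈ [1/451, 45/451)
j=5 picked index 5: u0 ∈ [4/451, 48/451)
j=6 picked index 7: u0 ∈ [18/451, 62/451)
j=7 picked index 8: u0 ∈ [21/451, 120/451)
j=8 picked index 8: u0 ∈ [-20/451, 79/451)
j=9 picked index 9: u0 ∈ [38/451, 2/11)
j=10 picked index 9: u0 ∈ [-3/451, 1/11)
intersection: [38/451, 1/11)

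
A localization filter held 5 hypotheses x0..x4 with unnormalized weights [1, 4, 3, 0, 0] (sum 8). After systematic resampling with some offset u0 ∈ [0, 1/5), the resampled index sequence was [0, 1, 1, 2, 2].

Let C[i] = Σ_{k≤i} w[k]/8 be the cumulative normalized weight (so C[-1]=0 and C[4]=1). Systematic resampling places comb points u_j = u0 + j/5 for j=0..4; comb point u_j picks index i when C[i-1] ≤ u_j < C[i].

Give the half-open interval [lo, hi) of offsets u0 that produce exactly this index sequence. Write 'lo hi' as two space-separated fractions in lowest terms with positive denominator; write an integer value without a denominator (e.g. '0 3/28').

C = [1/8, 5/8, 1, 1, 1]
j=0 picked index 0: u0 ∈ [0, 1/8)
j=1 picked index 1: u0 ∈ [-3/40, 17/40)
j=2 picked index 1: u0 ∈ [-11/40, 9/40)
j=3 picked index 2: u0 ∈ [1/40, 2/5)
j=4 picked index 2: u0 ∈ [-7/40, 1/5)
intersection: [1/40, 1/8)

1/40 1/8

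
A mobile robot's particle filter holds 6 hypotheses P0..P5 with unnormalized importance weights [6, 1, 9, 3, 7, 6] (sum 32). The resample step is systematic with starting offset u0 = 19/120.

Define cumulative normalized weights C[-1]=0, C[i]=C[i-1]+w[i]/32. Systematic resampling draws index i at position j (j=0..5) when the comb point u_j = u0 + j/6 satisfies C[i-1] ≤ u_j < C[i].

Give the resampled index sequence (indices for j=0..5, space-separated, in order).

C = [3/16, 7/32, 1/2, 19/32, 13/16, 1]
j=0: u_0=19/120 ∈ [0, 3/16) → index 0
j=1: u_1=13/40 ∈ [7/32, 1/2) → index 2
j=2: u_2=59/120 ∈ [7/32, 1/2) → index 2
j=3: u_3=79/120 ∈ [19/32, 13/16) → index 4
j=4: u_4=33/40 ∈ [13/16, 1) → index 5
j=5: u_5=119/120 ∈ [13/16, 1) → index 5

0 2 2 4 5 5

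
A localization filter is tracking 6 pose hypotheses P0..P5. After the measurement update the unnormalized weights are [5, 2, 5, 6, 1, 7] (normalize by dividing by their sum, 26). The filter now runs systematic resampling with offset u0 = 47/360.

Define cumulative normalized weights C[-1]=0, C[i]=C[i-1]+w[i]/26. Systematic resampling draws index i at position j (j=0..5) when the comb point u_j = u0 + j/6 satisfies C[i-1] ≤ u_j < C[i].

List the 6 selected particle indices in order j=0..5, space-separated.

C = [5/26, 7/26, 6/13, 9/13, 19/26, 1]
j=0: u_0=47/360 ∈ [0, 5/26) → index 0
j=1: u_1=107/360 ∈ [7/26, 6/13) → index 2
j=2: u_2=167/360 ∈ [6/13, 9/13) → index 3
j=3: u_3=227/360 ∈ [6/13, 9/13) → index 3
j=4: u_4=287/360 ∈ [19/26, 1) → index 5
j=5: u_5=347/360 ∈ [19/26, 1) → index 5

0 2 3 3 5 5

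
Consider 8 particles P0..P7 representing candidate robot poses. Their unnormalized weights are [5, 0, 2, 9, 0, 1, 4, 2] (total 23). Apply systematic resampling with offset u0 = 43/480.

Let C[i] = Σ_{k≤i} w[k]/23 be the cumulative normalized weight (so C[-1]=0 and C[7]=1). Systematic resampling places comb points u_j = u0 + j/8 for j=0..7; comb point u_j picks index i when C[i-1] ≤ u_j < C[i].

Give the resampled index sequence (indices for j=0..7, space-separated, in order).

C = [5/23, 5/23, 7/23, 16/23, 16/23, 17/23, 21/23, 1]
j=0: u_0=43/480 ∈ [0, 5/23) → index 0
j=1: u_1=103/480 ∈ [0, 5/23) → index 0
j=2: u_2=163/480 ∈ [7/23, 16/23) → index 3
j=3: u_3=223/480 ∈ [7/23, 16/23) → index 3
j=4: u_4=283/480 ∈ [7/23, 16/23) → index 3
j=5: u_5=343/480 ∈ [16/23, 17/23) → index 5
j=6: u_6=403/480 ∈ [17/23, 21/23) → index 6
j=7: u_7=463/480 ∈ [21/23, 1) → index 7

0 0 3 3 3 5 6 7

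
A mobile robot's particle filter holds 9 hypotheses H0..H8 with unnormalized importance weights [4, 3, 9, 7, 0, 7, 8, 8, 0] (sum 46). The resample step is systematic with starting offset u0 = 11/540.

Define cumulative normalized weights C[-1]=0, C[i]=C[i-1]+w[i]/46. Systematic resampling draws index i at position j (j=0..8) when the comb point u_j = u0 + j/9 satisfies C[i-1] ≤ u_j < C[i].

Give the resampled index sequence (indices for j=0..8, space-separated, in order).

0 1 2 3 3 5 6 6 7

C = [2/23, 7/46, 8/23, 1/2, 1/2, 15/23, 19/23, 1, 1]
j=0: u_0=11/540 ∈ [0, 2/23) → index 0
j=1: u_1=71/540 ∈ [2/23, 7/46) → index 1
j=2: u_2=131/540 ∈ [7/46, 8/23) → index 2
j=3: u_3=191/540 ∈ [8/23, 1/2) → index 3
j=4: u_4=251/540 ∈ [8/23, 1/2) → index 3
j=5: u_5=311/540 ∈ [1/2, 15/23) → index 5
j=6: u_6=371/540 ∈ [15/23, 19/23) → index 6
j=7: u_7=431/540 ∈ [15/23, 19/23) → index 6
j=8: u_8=491/540 ∈ [19/23, 1) → index 7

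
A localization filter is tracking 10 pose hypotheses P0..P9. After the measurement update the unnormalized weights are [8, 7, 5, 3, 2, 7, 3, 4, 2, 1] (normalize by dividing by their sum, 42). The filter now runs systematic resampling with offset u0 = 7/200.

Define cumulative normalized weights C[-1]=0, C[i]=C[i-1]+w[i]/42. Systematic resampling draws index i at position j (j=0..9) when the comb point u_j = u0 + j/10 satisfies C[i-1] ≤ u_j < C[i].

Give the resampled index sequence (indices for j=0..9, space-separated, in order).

C = [4/21, 5/14, 10/21, 23/42, 25/42, 16/21, 5/6, 13/14, 41/42, 1]
j=0: u_0=7/200 ∈ [0, 4/21) → index 0
j=1: u_1=27/200 ∈ [0, 4/21) → index 0
j=2: u_2=47/200 ∈ [4/21, 5/14) → index 1
j=3: u_3=67/200 ∈ [4/21, 5/14) → index 1
j=4: u_4=87/200 ∈ [5/14, 10/21) → index 2
j=5: u_5=107/200 ∈ [10/21, 23/42) → index 3
j=6: u_6=127/200 ∈ [25/42, 16/21) → index 5
j=7: u_7=147/200 ∈ [25/42, 16/21) → index 5
j=8: u_8=167/200 ∈ [5/6, 13/14) → index 7
j=9: u_9=187/200 ∈ [13/14, 41/42) → index 8

0 0 1 1 2 3 5 5 7 8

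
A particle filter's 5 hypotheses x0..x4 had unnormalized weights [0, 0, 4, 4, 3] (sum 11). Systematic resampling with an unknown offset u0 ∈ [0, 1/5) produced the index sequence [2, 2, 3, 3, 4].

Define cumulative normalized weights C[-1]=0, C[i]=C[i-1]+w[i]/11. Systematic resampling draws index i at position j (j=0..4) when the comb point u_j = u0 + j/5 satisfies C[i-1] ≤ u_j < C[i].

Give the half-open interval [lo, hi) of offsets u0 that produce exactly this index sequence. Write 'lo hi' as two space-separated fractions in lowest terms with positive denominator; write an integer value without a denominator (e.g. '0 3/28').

0 7/55

C = [0, 0, 4/11, 8/11, 1]
j=0 picked index 2: u0 ∈ [0, 4/11)
j=1 picked index 2: u0 ∈ [-1/5, 9/55)
j=2 picked index 3: u0 ∈ [-2/55, 18/55)
j=3 picked index 3: u0 ∈ [-13/55, 7/55)
j=4 picked index 4: u0 ∈ [-4/55, 1/5)
intersection: [0, 7/55)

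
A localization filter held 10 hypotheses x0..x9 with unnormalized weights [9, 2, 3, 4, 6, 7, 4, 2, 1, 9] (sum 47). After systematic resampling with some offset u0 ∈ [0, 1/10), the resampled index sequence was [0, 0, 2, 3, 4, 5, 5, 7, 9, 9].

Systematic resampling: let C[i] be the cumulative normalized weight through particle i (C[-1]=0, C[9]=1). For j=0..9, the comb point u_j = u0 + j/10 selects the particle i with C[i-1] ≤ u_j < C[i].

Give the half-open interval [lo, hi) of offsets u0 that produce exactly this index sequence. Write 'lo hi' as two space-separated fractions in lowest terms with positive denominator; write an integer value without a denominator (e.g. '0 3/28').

21/470 14/235

C = [9/47, 11/47, 14/47, 18/47, 24/47, 31/47, 35/47, 37/47, 38/47, 1]
j=0 picked index 0: u0 ∈ [0, 9/47)
j=1 picked index 0: u0 ∈ [-1/10, 43/470)
j=2 picked index 2: u0 ∈ [8/235, 23/235)
j=3 picked index 3: u0 ∈ [-1/470, 39/470)
j=4 picked index 4: u0 ∈ [-4/235, 26/235)
j=5 picked index 5: u0 ∈ [1/94, 15/94)
j=6 picked index 5: u0 ∈ [-21/235, 14/235)
j=7 picked index 7: u0 ∈ [21/470, 41/470)
j=8 picked index 9: u0 ∈ [2/235, 1/5)
j=9 picked index 9: u0 ∈ [-43/470, 1/10)
intersection: [21/470, 14/235)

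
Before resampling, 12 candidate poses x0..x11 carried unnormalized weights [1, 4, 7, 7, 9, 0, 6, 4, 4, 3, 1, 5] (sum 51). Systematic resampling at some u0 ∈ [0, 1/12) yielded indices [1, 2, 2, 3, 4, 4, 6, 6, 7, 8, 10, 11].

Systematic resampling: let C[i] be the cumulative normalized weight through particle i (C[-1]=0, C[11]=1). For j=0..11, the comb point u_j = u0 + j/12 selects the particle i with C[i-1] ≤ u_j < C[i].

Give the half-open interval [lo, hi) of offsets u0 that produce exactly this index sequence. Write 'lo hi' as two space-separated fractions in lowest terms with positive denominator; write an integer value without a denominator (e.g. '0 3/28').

5/102 7/102

C = [1/51, 5/51, 4/17, 19/51, 28/51, 28/51, 2/3, 38/51, 14/17, 15/17, 46/51, 1]
j=0 picked index 1: u0 ∈ [1/51, 5/51)
j=1 picked index 2: u0 ∈ [1/68, 31/204)
j=2 picked index 2: u0 ∈ [-7/102, 7/102)
j=3 picked index 3: u0 ∈ [-1/68, 25/204)
j=4 picked index 4: u0 ∈ [2/51, 11/51)
j=5 picked index 4: u0 ∈ [-3/68, 9/68)
j=6 picked index 6: u0 ∈ [5/102, 1/6)
j=7 picked index 6: u0 ∈ [-7/204, 1/12)
j=8 picked index 7: u0 ∈ [0, 4/51)
j=9 picked index 8: u0 ∈ [-1/204, 5/68)
j=10 picked index 10: u0 ∈ [5/102, 7/102)
j=11 picked index 11: u0 ∈ [-1/68, 1/12)
intersection: [5/102, 7/102)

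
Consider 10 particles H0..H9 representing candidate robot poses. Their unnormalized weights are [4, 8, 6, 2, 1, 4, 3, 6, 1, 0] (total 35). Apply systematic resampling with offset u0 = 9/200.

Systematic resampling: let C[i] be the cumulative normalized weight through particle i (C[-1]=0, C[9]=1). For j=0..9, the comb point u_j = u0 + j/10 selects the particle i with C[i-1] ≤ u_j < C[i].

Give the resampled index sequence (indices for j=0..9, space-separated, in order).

C = [4/35, 12/35, 18/35, 4/7, 3/5, 5/7, 4/5, 34/35, 1, 1]
j=0: u_0=9/200 ∈ [0, 4/35) → index 0
j=1: u_1=29/200 ∈ [4/35, 12/35) → index 1
j=2: u_2=49/200 ∈ [4/35, 12/35) → index 1
j=3: u_3=69/200 ∈ [12/35, 18/35) → index 2
j=4: u_4=89/200 ∈ [12/35, 18/35) → index 2
j=5: u_5=109/200 ∈ [18/35, 4/7) → index 3
j=6: u_6=129/200 ∈ [3/5, 5/7) → index 5
j=7: u_7=149/200 ∈ [5/7, 4/5) → index 6
j=8: u_8=169/200 ∈ [4/5, 34/35) → index 7
j=9: u_9=189/200 ∈ [4/5, 34/35) → index 7

0 1 1 2 2 3 5 6 7 7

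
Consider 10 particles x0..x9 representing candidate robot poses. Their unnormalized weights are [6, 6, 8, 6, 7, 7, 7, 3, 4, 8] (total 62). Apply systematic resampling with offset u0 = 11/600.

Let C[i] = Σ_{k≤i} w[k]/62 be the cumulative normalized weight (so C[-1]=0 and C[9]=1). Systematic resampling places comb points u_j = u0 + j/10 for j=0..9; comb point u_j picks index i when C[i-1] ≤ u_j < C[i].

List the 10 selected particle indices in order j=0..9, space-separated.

0 1 2 2 3 4 5 6 8 9

C = [3/31, 6/31, 10/31, 13/31, 33/62, 20/31, 47/62, 25/31, 27/31, 1]
j=0: u_0=11/600 ∈ [0, 3/31) → index 0
j=1: u_1=71/600 ∈ [3/31, 6/31) → index 1
j=2: u_2=131/600 ∈ [6/31, 10/31) → index 2
j=3: u_3=191/600 ∈ [6/31, 10/31) → index 2
j=4: u_4=251/600 ∈ [10/31, 13/31) → index 3
j=5: u_5=311/600 ∈ [13/31, 33/62) → index 4
j=6: u_6=371/600 ∈ [33/62, 20/31) → index 5
j=7: u_7=431/600 ∈ [20/31, 47/62) → index 6
j=8: u_8=491/600 ∈ [25/31, 27/31) → index 8
j=9: u_9=551/600 ∈ [27/31, 1) → index 9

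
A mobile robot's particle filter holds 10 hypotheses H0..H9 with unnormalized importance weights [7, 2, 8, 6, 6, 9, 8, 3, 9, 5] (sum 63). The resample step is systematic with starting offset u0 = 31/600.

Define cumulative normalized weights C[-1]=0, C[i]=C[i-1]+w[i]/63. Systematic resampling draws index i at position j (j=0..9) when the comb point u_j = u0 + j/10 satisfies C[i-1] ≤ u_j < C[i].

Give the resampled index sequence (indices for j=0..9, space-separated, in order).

0 2 2 3 4 5 6 7 8 9

C = [1/9, 1/7, 17/63, 23/63, 29/63, 38/63, 46/63, 7/9, 58/63, 1]
j=0: u_0=31/600 ∈ [0, 1/9) → index 0
j=1: u_1=91/600 ∈ [1/7, 17/63) → index 2
j=2: u_2=151/600 ∈ [1/7, 17/63) → index 2
j=3: u_3=211/600 ∈ [17/63, 23/63) → index 3
j=4: u_4=271/600 ∈ [23/63, 29/63) → index 4
j=5: u_5=331/600 ∈ [29/63, 38/63) → index 5
j=6: u_6=391/600 ∈ [38/63, 46/63) → index 6
j=7: u_7=451/600 ∈ [46/63, 7/9) → index 7
j=8: u_8=511/600 ∈ [7/9, 58/63) → index 8
j=9: u_9=571/600 ∈ [58/63, 1) → index 9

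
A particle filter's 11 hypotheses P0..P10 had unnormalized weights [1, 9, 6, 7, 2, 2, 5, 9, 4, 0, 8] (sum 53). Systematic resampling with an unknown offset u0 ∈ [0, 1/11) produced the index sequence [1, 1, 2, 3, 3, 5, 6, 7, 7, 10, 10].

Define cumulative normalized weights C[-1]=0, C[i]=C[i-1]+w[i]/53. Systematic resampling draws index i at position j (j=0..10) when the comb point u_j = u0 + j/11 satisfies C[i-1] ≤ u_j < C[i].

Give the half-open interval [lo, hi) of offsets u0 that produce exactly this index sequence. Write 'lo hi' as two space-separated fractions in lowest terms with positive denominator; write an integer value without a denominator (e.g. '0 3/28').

18/583 27/583

C = [1/53, 10/53, 16/53, 23/53, 25/53, 27/53, 32/53, 41/53, 45/53, 45/53, 1]
j=0 picked index 1: u0 ∈ [1/53, 10/53)
j=1 picked index 1: u0 ∈ [-42/583, 57/583)
j=2 picked index 2: u0 ∈ [4/583, 70/583)
j=3 picked index 3: u0 ∈ [17/583, 94/583)
j=4 picked index 3: u0 ∈ [-36/583, 41/583)
j=5 picked index 5: u0 ∈ [10/583, 32/583)
j=6 picked index 6: u0 ∈ [-21/583, 34/583)
j=7 picked index 7: u0 ∈ [-19/583, 80/583)
j=8 picked index 7: u0 ∈ [-72/583, 27/583)
j=9 picked index 10: u0 ∈ [18/583, 2/11)
j=10 picked index 10: u0 ∈ [-35/583, 1/11)
intersection: [18/583, 27/583)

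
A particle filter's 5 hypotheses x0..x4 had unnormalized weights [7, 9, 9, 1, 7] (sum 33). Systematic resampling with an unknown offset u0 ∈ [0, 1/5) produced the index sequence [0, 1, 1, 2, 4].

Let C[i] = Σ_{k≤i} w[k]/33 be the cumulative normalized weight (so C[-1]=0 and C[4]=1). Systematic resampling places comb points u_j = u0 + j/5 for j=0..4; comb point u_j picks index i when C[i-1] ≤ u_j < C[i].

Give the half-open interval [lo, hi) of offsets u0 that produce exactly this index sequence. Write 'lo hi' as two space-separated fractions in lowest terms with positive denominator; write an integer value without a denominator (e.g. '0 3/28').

C = [7/33, 16/33, 25/33, 26/33, 1]
j=0 picked index 0: u0 ∈ [0, 7/33)
j=1 picked index 1: u0 ∈ [2/165, 47/165)
j=2 picked index 1: u0 ∈ [-31/165, 14/165)
j=3 picked index 2: u0 ∈ [-19/165, 26/165)
j=4 picked index 4: u0 ∈ [-2/165, 1/5)
intersection: [2/165, 14/165)

2/165 14/165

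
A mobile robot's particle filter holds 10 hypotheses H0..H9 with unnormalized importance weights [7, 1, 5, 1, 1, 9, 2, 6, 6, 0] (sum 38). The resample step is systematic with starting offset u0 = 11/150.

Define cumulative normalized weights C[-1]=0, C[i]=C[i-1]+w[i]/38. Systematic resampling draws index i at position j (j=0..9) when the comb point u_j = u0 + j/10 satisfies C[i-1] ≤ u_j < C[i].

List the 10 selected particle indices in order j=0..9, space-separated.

C = [7/38, 4/19, 13/38, 7/19, 15/38, 12/19, 13/19, 16/19, 1, 1]
j=0: u_0=11/150 ∈ [0, 7/38) → index 0
j=1: u_1=13/75 ∈ [0, 7/38) → index 0
j=2: u_2=41/150 ∈ [4/19, 13/38) → index 2
j=3: u_3=28/75 ∈ [7/19, 15/38) → index 4
j=4: u_4=71/150 ∈ [15/38, 12/19) → index 5
j=5: u_5=43/75 ∈ [15/38, 12/19) → index 5
j=6: u_6=101/150 ∈ [12/19, 13/19) → index 6
j=7: u_7=58/75 ∈ [13/19, 16/19) → index 7
j=8: u_8=131/150 ∈ [16/19, 1) → index 8
j=9: u_9=73/75 ∈ [16/19, 1) → index 8

0 0 2 4 5 5 6 7 8 8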